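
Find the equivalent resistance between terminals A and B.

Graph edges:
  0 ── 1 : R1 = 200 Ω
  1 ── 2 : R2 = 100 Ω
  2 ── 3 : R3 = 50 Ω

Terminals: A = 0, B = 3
Reduce the network between node 0 (A) and node 3 (B) by series/parallel combination:
  Rs1 = R1 + R2 (series, joined only at node 1) = 200 + 100 = 300 Ω
  Rs2 = R3 + Rs1 (series, joined only at node 2) = 50 + 300 = 350 Ω
R_eq = 350 Ω

Final answer: 350 Ω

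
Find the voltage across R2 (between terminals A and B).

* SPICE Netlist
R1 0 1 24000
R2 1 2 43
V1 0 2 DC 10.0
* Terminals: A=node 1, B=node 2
R1 and R2 are in series across V1 (node 0 → node 1 → node 2), and the output A–B is taken across R2, so this is a voltage divider.
Series current: I = V1/(R1 + R2) = 10/(24000 + 43) = 10/24040 = 0.0004159 A
V_R2 = I × R2 = V1 × R2/(R1 + R2) = 10 × 43/24040 = 0.01788 V

Final answer: 0.01788 V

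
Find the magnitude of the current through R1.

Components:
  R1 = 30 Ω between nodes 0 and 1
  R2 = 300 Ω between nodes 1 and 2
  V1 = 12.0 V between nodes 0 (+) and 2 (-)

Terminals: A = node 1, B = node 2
Nodal analysis, taking node 2 as the 0 V reference.
Source V1 fixes V_0 = 12 V.
KCL at each unknown node (sum of currents leaving = 0; resistances in Ω):
  Node 1: (V_1 - 12)/30 + (V_1 - 0)/300 = 0
Collecting terms: 0.03667 × V_1 = 0.4  =>  V_1 = 10.91 V
I_R1 = (V_0 - V_1)/R1 = (12 - 10.91)/30 = 0.03636 A
|I_R1| = 0.03636 A

Final answer: |I_R1| = 0.03636 A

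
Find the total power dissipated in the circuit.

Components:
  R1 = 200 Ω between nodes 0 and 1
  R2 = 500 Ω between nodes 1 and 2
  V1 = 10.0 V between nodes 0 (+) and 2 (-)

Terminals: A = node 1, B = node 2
Nodal analysis, taking node 2 as the 0 V reference.
Source V1 fixes V_0 = 10 V.
KCL at each unknown node (sum of currents leaving = 0; resistances in Ω):
  Node 1: (V_1 - 10)/200 + (V_1 - 0)/500 = 0
Collecting terms: 0.007 × V_1 = 0.05  =>  V_1 = 7.143 V
Power in each resistor, P = (ΔV)²/R:
  P_R1 = (10 - 7.143)²/200 = 0.04082 W
  P_R2 = (7.143 - 0)²/500 = 0.102 W
P_total = P_R1 + P_R2 = 0.1429 W

Final answer: 0.1429 W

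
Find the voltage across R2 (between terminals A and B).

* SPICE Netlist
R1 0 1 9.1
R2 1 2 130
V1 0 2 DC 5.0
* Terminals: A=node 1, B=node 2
R1 and R2 are in series across V1 (node 0 → node 1 → node 2), and the output A–B is taken across R2, so this is a voltage divider.
Series current: I = V1/(R1 + R2) = 5/(9.1 + 130) = 5/139.1 = 0.03595 A
V_R2 = I × R2 = V1 × R2/(R1 + R2) = 5 × 130/139.1 = 4.673 V

Final answer: 4.673 V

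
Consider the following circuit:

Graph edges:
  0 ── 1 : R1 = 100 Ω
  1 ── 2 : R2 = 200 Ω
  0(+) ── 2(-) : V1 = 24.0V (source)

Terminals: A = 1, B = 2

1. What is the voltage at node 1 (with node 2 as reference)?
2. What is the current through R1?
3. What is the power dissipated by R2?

Nodal analysis, taking node 2 as the 0 V reference.
Source V1 fixes V_0 = 24 V.
KCL at each unknown node (sum of currents leaving = 0; resistances in Ω):
  Node 1: (V_1 - 24)/100 + (V_1 - 0)/200 = 0
Collecting terms: 0.015 × V_1 = 0.24  =>  V_1 = 16 V
Part 1:
  Read off the nodal solution: V_1 = 16 V
Part 2:
  I_R1 = (V_0 - V_1)/R1 = (24 - 16)/100 = 0.08 A
  Magnitude: I_R1 = 0.08 A
Part 3:
  I_R2 = (V_1 - V_2)/R2 = (16 - 0)/200 = 0.08 A
  P_R2 = I_R2² × R2 = (0.08)² × 200 = 1.28 W

Final answers:
1. V_1 = 16 V
2. I_R1 = 0.08 A
3. P_R2 = 1.28 W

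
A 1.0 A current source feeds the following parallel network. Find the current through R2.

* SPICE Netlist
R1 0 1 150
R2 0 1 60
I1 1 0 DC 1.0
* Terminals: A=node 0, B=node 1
All resistors sit directly between nodes 0 and 1, so they are in parallel and share one voltage V; the full source current 1 A splits among them.
1/R_par = 1/150 + 1/60 = 0.02333 S  =>  R_par = 42.86 Ω
V = I × R_par = 1 × 42.86 = 42.86 V
I_R2 = V/R2 = 42.86/60 = 0.7143 A

Final answer: 0.7143 A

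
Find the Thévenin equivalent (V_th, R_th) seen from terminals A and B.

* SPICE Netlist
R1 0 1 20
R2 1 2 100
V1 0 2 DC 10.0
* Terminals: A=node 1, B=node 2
Step 1 — V_th is the open-circuit voltage V_A - V_B (nothing connected across the terminals).
Nodal analysis, taking node 2 as the 0 V reference.
Source V1 fixes V_0 = 10 V.
KCL at each unknown node (sum of currents leaving = 0; resistances in Ω):
  Node 1: (V_1 - 10)/20 + (V_1 - 0)/100 = 0
Collecting terms: 0.06 × V_1 = 0.5  =>  V_1 = 8.333 V
V_th = V_1 - V_2 = 8.333 - 0 = 8.333 V
Step 2 — R_th: zero the source — replace V1 by a short circuit (node 2 merges into node 0) — and find the resistance seen between A (node 1) and B (node 0).
Reduce the network between node 1 (A) and node 0 (B) by series/parallel combination:
  Rp1 = R1 ‖ R2 (parallel, both between nodes 0 and 1) = 1/(1/20 + 1/100) = 16.67 Ω
R_th = 16.67 Ω

Final answer: V_th = 8.333 V, R_th = 16.67 Ω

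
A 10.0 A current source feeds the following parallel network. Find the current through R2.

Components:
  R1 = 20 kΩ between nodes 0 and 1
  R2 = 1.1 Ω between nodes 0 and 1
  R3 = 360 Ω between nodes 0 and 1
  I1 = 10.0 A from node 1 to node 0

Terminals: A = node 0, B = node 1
All resistors sit directly between nodes 0 and 1, so they are in parallel and share one voltage V; the full source current 10 A splits among them.
1/R_par = 1/20000 + 1/1.1 + 1/360 = 0.9119 S  =>  R_par = 1.097 Ω
V = I × R_par = 10 × 1.097 = 10.97 V
I_R2 = V/R2 = 10.97/1.1 = 9.969 A

Final answer: 9.969 A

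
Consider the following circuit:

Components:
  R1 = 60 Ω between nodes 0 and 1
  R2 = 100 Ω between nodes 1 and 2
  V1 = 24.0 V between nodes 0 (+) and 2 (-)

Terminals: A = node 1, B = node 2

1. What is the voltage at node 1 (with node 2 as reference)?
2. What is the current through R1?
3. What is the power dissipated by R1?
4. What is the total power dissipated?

Nodal analysis, taking node 2 as the 0 V reference.
Source V1 fixes V_0 = 24 V.
KCL at each unknown node (sum of currents leaving = 0; resistances in Ω):
  Node 1: (V_1 - 24)/60 + (V_1 - 0)/100 = 0
Collecting terms: 0.02667 × V_1 = 0.4  =>  V_1 = 15 V
Part 1:
  Read off the nodal solution: V_1 = 15 V
Part 2:
  I_R1 = (V_0 - V_1)/R1 = (24 - 15)/60 = 0.15 A
  Magnitude: I_R1 = 0.15 A
Part 3:
  I_R1 = (V_0 - V_1)/R1 = (24 - 15)/60 = 0.15 A
  P_R1 = I_R1² × R1 = (0.15)² × 60 = 1.35 W
Part 4:
  Power in each resistor, P = (ΔV)²/R:
    P_R1 = (24 - 15)²/60 = 1.35 W
    P_R2 = (15 - 0)²/100 = 2.25 W
  P_total = P_R1 + P_R2 = 3.6 W

Final answers:
1. V_1 = 15 V
2. I_R1 = 0.15 A
3. P_R1 = 1.35 W
4. P_total = 3.6 W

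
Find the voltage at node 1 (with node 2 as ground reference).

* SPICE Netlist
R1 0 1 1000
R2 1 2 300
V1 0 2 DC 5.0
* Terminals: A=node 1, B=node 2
Nodal analysis, taking node 2 as the 0 V reference.
Source V1 fixes V_0 = 5 V.
KCL at each unknown node (sum of currents leaving = 0; resistances in Ω):
  Node 1: (V_1 - 5)/1000 + (V_1 - 0)/300 = 0
Collecting terms: 0.004333 × V_1 = 0.005  =>  V_1 = 1.154 V
The requested potential is V_1 = 1.154 V.

Final answer: V_1 = 1.154 V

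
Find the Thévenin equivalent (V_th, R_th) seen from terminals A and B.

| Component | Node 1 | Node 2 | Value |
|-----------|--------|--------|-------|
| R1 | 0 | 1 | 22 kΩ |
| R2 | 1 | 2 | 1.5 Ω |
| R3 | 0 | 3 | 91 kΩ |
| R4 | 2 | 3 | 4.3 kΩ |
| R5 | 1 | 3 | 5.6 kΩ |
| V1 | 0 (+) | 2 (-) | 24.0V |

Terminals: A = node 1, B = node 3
Step 1 — V_th is the open-circuit voltage V_A - V_B (nothing connected across the terminals).
Nodal analysis, taking node 2 as the 0 V reference.
Source V1 fixes V_0 = 24 V.
KCL at each unknown node (sum of currents leaving = 0; resistances in Ω):
  Node 1: (V_1 - 24)/22000 + (V_1 - 0)/1.5 + (V_1 - V_3)/5600 = 0
  Node 3: (V_3 - 24)/91000 + (V_3 - 0)/4300 + (V_3 - V_1)/5600 = 0
Collecting terms (coefficients in siemens):
  0.6669·V_1 - 0.0001786·V_3 = 0.001091
  0.0004221·V_3 - 0.0001786·V_1 = 0.0002637
Determinant D = (0.6669)(0.0004221) - (-0.0001786)(-0.0001786) = 0.0002815
V_1 = [(0.001091)(0.0004221) - (-0.0001786)(0.0002637)]/D = 0.001803 V
V_3 = [(0.6669)(0.0002637) - (0.001091)(-0.0001786)]/D = 0.6256 V
V_th = V_1 - V_3 = 0.001803 - 0.6256 = -0.6238 V
Step 2 — R_th: zero the source — replace V1 by a short circuit (node 2 merges into node 0) — and find the resistance seen between A (node 1) and B (node 3).
Reduce the network between node 1 (A) and node 3 (B) by series/parallel combination:
  Rp1 = R1 ‖ R2 (parallel, both between nodes 0 and 1) = 1/(1/22000 + 1/1.5) = 1.5 Ω
  Rp2 = R3 ‖ R4 (parallel, both between nodes 0 and 3) = 1/(1/91000 + 1/4300) = 4106 Ω
  Rs1 = Rp1 + Rp2 (series, joined only at node 0) = 1.5 + 4106 = 4107 Ω
  Rp3 = R5 ‖ Rs1 (parallel, both between nodes 1 and 3) = 1/(1/5600 + 1/4107) = 2370 Ω
R_th = 2.37 kΩ

Final answer: V_th = -0.6238 V, R_th = 2.37 kΩ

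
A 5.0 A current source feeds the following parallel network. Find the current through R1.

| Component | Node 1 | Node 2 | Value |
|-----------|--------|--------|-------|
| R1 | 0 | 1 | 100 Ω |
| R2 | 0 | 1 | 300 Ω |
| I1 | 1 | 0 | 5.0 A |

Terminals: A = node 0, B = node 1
All resistors sit directly between nodes 0 and 1, so they are in parallel and share one voltage V; the full source current 5 A splits among them.
1/R_par = 1/100 + 1/300 = 0.01333 S  =>  R_par = 75 Ω
V = I × R_par = 5 × 75 = 375 V
I_R1 = V/R1 = 375/100 = 3.75 A

Final answer: 3.75 A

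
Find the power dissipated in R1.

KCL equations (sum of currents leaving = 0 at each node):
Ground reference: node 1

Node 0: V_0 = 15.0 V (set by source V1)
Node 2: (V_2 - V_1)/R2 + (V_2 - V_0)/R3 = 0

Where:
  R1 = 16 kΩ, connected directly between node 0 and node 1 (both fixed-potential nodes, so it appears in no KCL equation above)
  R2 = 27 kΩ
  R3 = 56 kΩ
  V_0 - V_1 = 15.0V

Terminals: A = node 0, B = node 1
Nodal analysis, taking node 1 as the 0 V reference.
Source V1 fixes V_0 = 15 V.
KCL at each unknown node (sum of currents leaving = 0; resistances in Ω):
  Node 2: (V_2 - 0)/27000 + (V_2 - 15)/56000 = 0
Collecting terms: 0.00005489 × V_2 = 0.0002679  =>  V_2 = 4.88 V
I_R1 = (V_0 - V_1)/R1 = (15 - 0)/16000 = 0.0009375 A
P_R1 = I_R1² × R1 = (0.0009375)² × 16000 = 0.01406 W

Final answer: 0.01406 W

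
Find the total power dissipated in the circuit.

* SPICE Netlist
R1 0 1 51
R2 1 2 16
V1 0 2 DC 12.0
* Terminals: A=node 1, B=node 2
Nodal analysis, taking node 2 as the 0 V reference.
Source V1 fixes V_0 = 12 V.
KCL at each unknown node (sum of currents leaving = 0; resistances in Ω):
  Node 1: (V_1 - 12)/51 + (V_1 - 0)/16 = 0
Collecting terms: 0.08211 × V_1 = 0.2353  =>  V_1 = 2.866 V
Power in each resistor, P = (ΔV)²/R:
  P_R1 = (12 - 2.866)²/51 = 1.636 W
  P_R2 = (2.866 - 0)²/16 = 0.5133 W
P_total = P_R1 + P_R2 = 2.149 W

Final answer: 2.149 W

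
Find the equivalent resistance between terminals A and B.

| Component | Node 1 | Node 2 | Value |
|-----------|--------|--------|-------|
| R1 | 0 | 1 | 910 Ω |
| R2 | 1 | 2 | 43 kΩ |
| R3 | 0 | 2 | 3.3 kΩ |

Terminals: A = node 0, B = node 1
Reduce the network between node 0 (A) and node 1 (B) by series/parallel combination:
  Rs1 = R3 + R2 (series, joined only at node 2) = 3300 + 43000 = 46300 Ω
  Rp1 = R1 ‖ Rs1 (parallel, both between nodes 0 and 1) = 1/(1/910 + 1/46300) = 892.5 Ω
R_eq = 892.5 Ω

Final answer: 892.5 Ω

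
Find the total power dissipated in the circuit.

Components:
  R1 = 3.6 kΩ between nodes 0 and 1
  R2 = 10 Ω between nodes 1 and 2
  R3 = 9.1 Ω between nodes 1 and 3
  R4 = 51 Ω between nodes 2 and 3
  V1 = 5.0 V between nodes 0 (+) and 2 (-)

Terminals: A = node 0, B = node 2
Nodal analysis, taking node 2 as the 0 V reference.
Source V1 fixes V_0 = 5 V.
KCL at each unknown node (sum of currents leaving = 0; resistances in Ω):
  Node 1: (V_1 - 5)/3600 + (V_1 - 0)/10 + (V_1 - V_3)/9.1 = 0
  Node 3: (V_3 - V_1)/9.1 + (V_3 - 0)/51 = 0
Collecting terms (coefficients in siemens):
  0.2102·V_1 - 0.1099·V_3 = 0.001389
  0.1295·V_3 - 0.1099·V_1 = 0
Determinant D = (0.2102)(0.1295) - (-0.1099)(-0.1099) = 0.01514
V_1 = [(0.001389)(0.1295) - (-0.1099)(0)]/D = 0.01188 V
V_3 = [(0.2102)(0) - (0.001389)(-0.1099)]/D = 0.01008 V
Power in each resistor, P = (ΔV)²/R:
  P_R1 = (5 - 0.01188)²/3600 = 0.006911 W
  P_R2 = (0.01188 - 0)²/10 = 0.00001411 W
  P_R3 = (0.01188 - 0.01008)²/9.1 = 0.0000003555 W
  P_R4 = (0 - 0.01008)²/51 = 0.000001993 W
P_total = P_R1 + P_R2 + P_R3 + P_R4 = 0.006928 W

Final answer: 0.006928 W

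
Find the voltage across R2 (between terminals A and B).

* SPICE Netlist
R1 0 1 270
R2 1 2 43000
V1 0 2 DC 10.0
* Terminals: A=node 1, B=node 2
R1 and R2 are in series across V1 (node 0 → node 1 → node 2), and the output A–B is taken across R2, so this is a voltage divider.
Series current: I = V1/(R1 + R2) = 10/(270 + 43000) = 10/43270 = 0.0002311 A
V_R2 = I × R2 = V1 × R2/(R1 + R2) = 10 × 43000/43270 = 9.938 V

Final answer: 9.938 V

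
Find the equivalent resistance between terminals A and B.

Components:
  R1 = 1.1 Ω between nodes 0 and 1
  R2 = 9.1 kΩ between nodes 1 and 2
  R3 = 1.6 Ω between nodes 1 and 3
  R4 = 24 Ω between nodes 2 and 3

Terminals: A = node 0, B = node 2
Reduce the network between node 0 (A) and node 2 (B) by series/parallel combination:
  Rs1 = R3 + R4 (series, joined only at node 3) = 1.6 + 24 = 25.6 Ω
  Rp1 = R2 ‖ Rs1 (parallel, both between nodes 1 and 2) = 1/(1/9100 + 1/25.6) = 25.53 Ω
  Rs2 = R1 + Rp1 (series, joined only at node 1) = 1.1 + 25.53 = 26.63 Ω
R_eq = 26.63 Ω

Final answer: 26.63 Ω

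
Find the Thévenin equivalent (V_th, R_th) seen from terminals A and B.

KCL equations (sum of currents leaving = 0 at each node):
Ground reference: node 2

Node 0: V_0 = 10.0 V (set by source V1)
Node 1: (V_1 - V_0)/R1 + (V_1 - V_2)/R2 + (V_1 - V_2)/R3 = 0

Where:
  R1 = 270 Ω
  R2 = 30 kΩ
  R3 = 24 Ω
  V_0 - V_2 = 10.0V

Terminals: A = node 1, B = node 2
Step 1 — V_th is the open-circuit voltage V_A - V_B (nothing connected across the terminals).
Nodal analysis, taking node 2 as the 0 V reference.
Source V1 fixes V_0 = 10 V.
KCL at each unknown node (sum of currents leaving = 0; resistances in Ω):
  Node 1: (V_1 - 10)/270 + (V_1 - 0)/30000 + (V_1 - 0)/24 = 0
Collecting terms: 0.0454 × V_1 = 0.03704  =>  V_1 = 0.8157 V
V_th = V_1 - V_2 = 0.8157 - 0 = 0.8157 V
Step 2 — R_th: zero the source — replace V1 by a short circuit (node 2 merges into node 0) — and find the resistance seen between A (node 1) and B (node 0).
Reduce the network between node 1 (A) and node 0 (B) by series/parallel combination:
  Rp1 = R1 ‖ R2 ‖ R3 (parallel, all between nodes 0 and 1) = 1/(1/270 + 1/30000 + 1/24) = 22.02 Ω
R_th = 22.02 Ω

Final answer: V_th = 0.8157 V, R_th = 22.02 Ω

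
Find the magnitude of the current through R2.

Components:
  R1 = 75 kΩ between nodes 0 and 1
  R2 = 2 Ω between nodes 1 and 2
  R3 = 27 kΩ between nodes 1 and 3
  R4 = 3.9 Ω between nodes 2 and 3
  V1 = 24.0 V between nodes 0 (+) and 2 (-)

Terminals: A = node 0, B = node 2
Nodal analysis, taking node 2 as the 0 V reference.
Source V1 fixes V_0 = 24 V.
KCL at each unknown node (sum of currents leaving = 0; resistances in Ω):
  Node 1: (V_1 - 24)/75000 + (V_1 - 0)/2 + (V_1 - V_3)/27000 = 0
  Node 3: (V_3 - V_1)/27000 + (V_3 - 0)/3.9 = 0
Collecting terms (coefficients in siemens):
  0.5001·V_1 - 0.00003704·V_3 = 0.00032
  0.2564·V_3 - 0.00003704·V_1 = 0
Determinant D = (0.5001)(0.2564) - (-0.00003704)(-0.00003704) = 0.1282
V_1 = [(0.00032)(0.2564) - (-0.00003704)(0)]/D = 0.0006399 V
V_3 = [(0.5001)(0) - (0.00032)(-0.00003704)]/D = 0.00000009242 V
I_R2 = (V_1 - V_2)/R2 = (0.0006399 - 0)/2 = 0.00032 A
|I_R2| = 0.00032 A

Final answer: |I_R2| = 0.00032 A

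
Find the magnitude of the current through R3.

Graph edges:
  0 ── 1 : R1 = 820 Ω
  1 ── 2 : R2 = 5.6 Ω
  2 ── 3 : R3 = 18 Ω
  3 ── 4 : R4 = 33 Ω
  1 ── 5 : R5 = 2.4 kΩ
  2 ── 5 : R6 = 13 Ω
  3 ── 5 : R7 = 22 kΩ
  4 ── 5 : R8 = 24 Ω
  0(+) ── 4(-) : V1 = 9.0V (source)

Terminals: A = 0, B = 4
Nodal analysis, taking node 4 as the 0 V reference.
Source V1 fixes V_0 = 9 V.
KCL at each unknown node (sum of currents leaving = 0; resistances in Ω):
  Node 1: (V_1 - 9)/820 + (V_1 - V_2)/5.6 + (V_1 - V_5)/2400 = 0
  Node 2: (V_2 - V_1)/5.6 + (V_2 - V_3)/18 + (V_2 - V_5)/13 = 0
  Node 3: (V_3 - V_2)/18 + (V_3 - 0)/33 + (V_3 - V_5)/22000 = 0
  Node 5: (V_5 - V_1)/2400 + (V_5 - V_2)/13 + (V_5 - V_3)/22000 + (V_5 - 0)/24 = 0
Collecting terms (coefficients in siemens):
  0.1802·V_1 - 0.1786·V_2 - 0.0004167·V_5 = 0.01098
  0.3111·V_2 - 0.1786·V_1 - 0.05556·V_3 - 0.07692·V_5 = 0
  0.0859·V_3 - 0.05556·V_2 - 0.00004545·V_5 = 0
  0.1191·V_5 - 0.0004167·V_1 - 0.07692·V_2 - 0.00004545·V_3 = 0
Solving these 4 simultaneous equations (Gaussian elimination) gives:
  V_1 = 0.2866 V, V_2 = 0.2274 V, V_3 = 0.1472 V, V_5 = 0.148 V
I_R3 = (V_2 - V_3)/R3 = (0.2274 - 0.1472)/18 = 0.004459 A
|I_R3| = 0.004459 A

Final answer: |I_R3| = 0.004459 A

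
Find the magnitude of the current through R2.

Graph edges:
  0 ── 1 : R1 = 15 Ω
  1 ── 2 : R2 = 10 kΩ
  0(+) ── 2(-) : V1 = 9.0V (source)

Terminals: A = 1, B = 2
Nodal analysis, taking node 2 as the 0 V reference.
Source V1 fixes V_0 = 9 V.
KCL at each unknown node (sum of currents leaving = 0; resistances in Ω):
  Node 1: (V_1 - 9)/15 + (V_1 - 0)/10000 = 0
Collecting terms: 0.06677 × V_1 = 0.6  =>  V_1 = 8.987 V
I_R2 = (V_1 - V_2)/R2 = (8.987 - 0)/10000 = 0.0008987 A
|I_R2| = 0.0008987 A

Final answer: |I_R2| = 0.0008987 A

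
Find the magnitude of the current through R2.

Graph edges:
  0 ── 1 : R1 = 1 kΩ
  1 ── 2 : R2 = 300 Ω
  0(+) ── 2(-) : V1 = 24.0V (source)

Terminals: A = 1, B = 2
Nodal analysis, taking node 2 as the 0 V reference.
Source V1 fixes V_0 = 24 V.
KCL at each unknown node (sum of currents leaving = 0; resistances in Ω):
  Node 1: (V_1 - 24)/1000 + (V_1 - 0)/300 = 0
Collecting terms: 0.004333 × V_1 = 0.024  =>  V_1 = 5.538 V
I_R2 = (V_1 - V_2)/R2 = (5.538 - 0)/300 = 0.01846 A
|I_R2| = 0.01846 A

Final answer: |I_R2| = 0.01846 A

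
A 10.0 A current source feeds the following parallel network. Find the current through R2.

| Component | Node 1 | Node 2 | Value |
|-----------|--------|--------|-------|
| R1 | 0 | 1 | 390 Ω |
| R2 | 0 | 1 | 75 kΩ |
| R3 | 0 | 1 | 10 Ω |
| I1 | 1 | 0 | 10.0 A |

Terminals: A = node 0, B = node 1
All resistors sit directly between nodes 0 and 1, so they are in parallel and share one voltage V; the full source current 10 A splits among them.
1/R_par = 1/390 + 1/75000 + 1/10 = 0.1026 S  =>  R_par = 9.749 Ω
V = I × R_par = 10 × 9.749 = 97.49 V
I_R2 = V/R2 = 97.49/75000 = 0.0013 A

Final answer: 0.0013 A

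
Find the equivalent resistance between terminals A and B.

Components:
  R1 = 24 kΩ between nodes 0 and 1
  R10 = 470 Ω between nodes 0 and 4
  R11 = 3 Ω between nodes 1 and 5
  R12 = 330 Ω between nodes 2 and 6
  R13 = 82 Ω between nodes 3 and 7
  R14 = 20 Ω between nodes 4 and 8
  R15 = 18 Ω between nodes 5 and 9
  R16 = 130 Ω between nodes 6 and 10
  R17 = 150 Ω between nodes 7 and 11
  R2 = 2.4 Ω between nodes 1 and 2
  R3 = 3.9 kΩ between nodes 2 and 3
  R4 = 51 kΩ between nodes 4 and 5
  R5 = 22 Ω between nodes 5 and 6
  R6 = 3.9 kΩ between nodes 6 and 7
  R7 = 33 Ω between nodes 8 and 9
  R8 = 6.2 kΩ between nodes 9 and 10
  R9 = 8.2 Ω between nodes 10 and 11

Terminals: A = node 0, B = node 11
The network is not a plain series/parallel combination. Inject a 1 A test current into terminal A (node 0) and return it from terminal B (node 11); then R_eq = V_A / (1 A).
Nodal analysis, taking node 11 as the 0 V reference.
Current source I_test pushes 1 A into node 0 and draws it out of node 11.
KCL at each unknown node (sum of currents leaving = 0; resistances in Ω):
  Node 0: (V_0 - V_1)/24000 + (V_0 - V_4)/470 - 1 = 0
  Node 1: (V_1 - V_0)/24000 + (V_1 - V_2)/2.4 + (V_1 - V_5)/3 = 0
  Node 2: (V_2 - V_1)/2.4 + (V_2 - V_3)/3900 + (V_2 - V_6)/330 = 0
  Node 3: (V_3 - V_2)/3900 + (V_3 - V_7)/82 = 0
  Node 4: (V_4 - V_0)/470 + (V_4 - V_5)/51000 + (V_4 - V_8)/20 = 0
  Node 5: (V_5 - V_1)/3 + (V_5 - V_4)/51000 + (V_5 - V_6)/22 + (V_5 - V_9)/18 = 0
  Node 6: (V_6 - V_2)/330 + (V_6 - V_5)/22 + (V_6 - V_7)/3900 + (V_6 - V_10)/130 = 0
  Node 7: (V_7 - V_3)/82 + (V_7 - V_6)/3900 + (V_7 - 0)/150 = 0
  Node 8: (V_8 - V_4)/20 + (V_8 - V_9)/33 = 0
  Node 9: (V_9 - V_5)/18 + (V_9 - V_8)/33 + (V_9 - V_10)/6200 = 0
  Node 10: (V_10 - V_6)/130 + (V_10 - V_9)/6200 + (V_10 - 0)/8.2 = 0
Collecting terms (coefficients in siemens):
  0.002169·V_0 - 0.00004167·V_1 - 0.002128·V_4 = 1
  0.75·V_1 - 0.00004167·V_0 - 0.4167·V_2 - 0.3333·V_5 = 0
  0.42·V_2 - 0.4167·V_1 - 0.0002564·V_3 - 0.00303·V_6 = 0
  0.01245·V_3 - 0.0002564·V_2 - 0.0122·V_7 = 0
  0.05215·V_4 - 0.002128·V_0 - 0.00001961·V_5 - 0.05·V_8 = 0
  0.4344·V_5 - 0.3333·V_1 - 0.00001961·V_4 - 0.04545·V_6 - 0.05556·V_9 = 0
  0.05643·V_6 - 0.00303·V_2 - 0.04545·V_5 - 0.0002564·V_7 - 0.007692·V_10 = 0
  0.01912·V_7 - 0.0122·V_3 - 0.0002564·V_6 = 0
  0.0803·V_8 - 0.05·V_4 - 0.0303·V_9 = 0
  0.08602·V_9 - 0.05556·V_5 - 0.0303·V_8 - 0.0001613·V_10 = 0
  0.1298·V_10 - 0.007692·V_6 - 0.0001613·V_9 = 0
Solving these 11 simultaneous equations (Gaussian elimination) gives:
  V_0 = 674.1 V, V_1 = 145.3 V, V_2 = 145.1 V, V_3 = 12.38 V
  V_4 = 214.4 V, V_5 = 145.6 V, V_6 = 126.1 V, V_7 = 9.587 V
  V_8 = 194.9 V, V_9 = 162.7 V, V_10 = 7.676 V
R_eq = V_0 / 1 A = 674.1 Ω

Final answer: 674.1 Ω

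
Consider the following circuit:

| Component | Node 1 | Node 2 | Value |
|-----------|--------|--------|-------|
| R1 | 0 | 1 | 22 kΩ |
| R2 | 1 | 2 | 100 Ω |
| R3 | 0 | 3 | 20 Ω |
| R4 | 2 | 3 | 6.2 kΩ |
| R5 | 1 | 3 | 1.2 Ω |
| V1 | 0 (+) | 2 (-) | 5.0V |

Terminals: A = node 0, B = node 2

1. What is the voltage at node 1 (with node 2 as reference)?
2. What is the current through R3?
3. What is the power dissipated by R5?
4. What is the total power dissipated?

Nodal analysis, taking node 2 as the 0 V reference.
Source V1 fixes V_0 = 5 V.
KCL at each unknown node (sum of currents leaving = 0; resistances in Ω):
  Node 1: (V_1 - 5)/22000 + (V_1 - 0)/100 + (V_1 - V_3)/1.2 = 0
  Node 3: (V_3 - 5)/20 + (V_3 - 0)/6200 + (V_3 - V_1)/1.2 = 0
Collecting terms (coefficients in siemens):
  0.8434·V_1 - 0.8333·V_3 = 0.0002273
  0.8835·V_3 - 0.8333·V_1 = 0.25
Determinant D = (0.8434)(0.8835) - (-0.8333)(-0.8333) = 0.05068
V_1 = [(0.0002273)(0.8835) - (-0.8333)(0.25)]/D = 4.115 V
V_3 = [(0.8434)(0.25) - (0.0002273)(-0.8333)]/D = 4.164 V
Part 1:
  Read off the nodal solution: V_1 = 4.115 V
Part 2:
  I_R3 = (V_0 - V_3)/R3 = (5 - 4.164)/20 = 0.04178 A
  Magnitude: I_R3 = 0.04178 A
Part 3:
  I_R5 = (V_1 - V_3)/R5 = (4.115 - 4.164)/1.2 = -0.04111 A
  P_R5 = I_R5² × R5 = (-0.04111)² × 1.2 = 0.002028 W
Part 4:
  Power in each resistor, P = (ΔV)²/R:
    P_R1 = (5 - 4.115)²/22000 = 0.0000356 W
    P_R2 = (4.115 - 0)²/100 = 0.1693 W
    P_R3 = (5 - 4.164)²/20 = 0.03491 W
    P_R4 = (0 - 4.164)²/6200 = 0.002797 W
    P_R5 = (4.115 - 4.164)²/1.2 = 0.002028 W
  P_total = P_R1 + P_R2 + P_R3 + P_R4 + P_R5 = 0.2091 W

Final answers:
1. V_1 = 4.115 V
2. I_R3 = 0.04178 A
3. P_R5 = 0.002028 W
4. P_total = 0.2091 W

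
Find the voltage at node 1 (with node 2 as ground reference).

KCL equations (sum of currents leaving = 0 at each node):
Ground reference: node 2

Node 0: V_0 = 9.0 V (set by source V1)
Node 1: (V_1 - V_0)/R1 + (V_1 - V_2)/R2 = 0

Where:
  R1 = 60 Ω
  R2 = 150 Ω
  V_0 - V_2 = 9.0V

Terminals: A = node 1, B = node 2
Nodal analysis, taking node 2 as the 0 V reference.
Source V1 fixes V_0 = 9 V.
KCL at each unknown node (sum of currents leaving = 0; resistances in Ω):
  Node 1: (V_1 - 9)/60 + (V_1 - 0)/150 = 0
Collecting terms: 0.02333 × V_1 = 0.15  =>  V_1 = 6.429 V
The requested potential is V_1 = 6.429 V.

Final answer: V_1 = 6.429 V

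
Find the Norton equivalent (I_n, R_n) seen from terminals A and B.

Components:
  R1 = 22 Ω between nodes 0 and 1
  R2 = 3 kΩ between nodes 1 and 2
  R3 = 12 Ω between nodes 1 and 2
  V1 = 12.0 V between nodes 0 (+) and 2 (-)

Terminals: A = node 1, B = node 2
Find the Thévenin equivalent first; then I_n = V_th/R_th and R_n = R_th.
Step 1 — V_th is the open-circuit voltage V_A - V_B (nothing connected across the terminals).
Nodal analysis, taking node 2 as the 0 V reference.
Source V1 fixes V_0 = 12 V.
KCL at each unknown node (sum of currents leaving = 0; resistances in Ω):
  Node 1: (V_1 - 12)/22 + (V_1 - 0)/3000 + (V_1 - 0)/12 = 0
Collecting terms: 0.1291 × V_1 = 0.5455  =>  V_1 = 4.224 V
V_th = V_1 - V_2 = 4.224 - 0 = 4.224 V
Step 2 — R_th: zero the source — replace V1 by a short circuit (node 2 merges into node 0) — and find the resistance seen between A (node 1) and B (node 0).
Reduce the network between node 1 (A) and node 0 (B) by series/parallel combination:
  Rp1 = R1 ‖ R2 ‖ R3 (parallel, all between nodes 0 and 1) = 1/(1/22 + 1/3000 + 1/12) = 7.745 Ω
R_th = 7.745 Ω
I_n = V_th/R_th = 4.224/7.745 = 0.5455 A, and R_n = R_th = 7.745 Ω

Final answer: I_n = 0.5455 A, R_n = 7.745 Ω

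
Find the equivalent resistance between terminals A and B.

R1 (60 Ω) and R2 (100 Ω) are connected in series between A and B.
Reduce the network between node 0 (A) and node 2 (B) by series/parallel combination:
  Rs1 = R1 + R2 (series, joined only at node 1) = 60 + 100 = 160 Ω
R_eq = 160 Ω

Final answer: 160 Ω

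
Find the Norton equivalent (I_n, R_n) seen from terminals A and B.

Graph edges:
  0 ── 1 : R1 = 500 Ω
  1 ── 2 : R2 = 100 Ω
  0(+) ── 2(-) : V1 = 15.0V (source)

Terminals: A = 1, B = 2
Find the Thévenin equivalent first; then I_n = V_th/R_th and R_n = R_th.
Step 1 — V_th is the open-circuit voltage V_A - V_B (nothing connected across the terminals).
Nodal analysis, taking node 2 as the 0 V reference.
Source V1 fixes V_0 = 15 V.
KCL at each unknown node (sum of currents leaving = 0; resistances in Ω):
  Node 1: (V_1 - 15)/500 + (V_1 - 0)/100 = 0
Collecting terms: 0.012 × V_1 = 0.03  =>  V_1 = 2.5 V
V_th = V_1 - V_2 = 2.5 - 0 = 2.5 V
Step 2 — R_th: zero the source — replace V1 by a short circuit (node 2 merges into node 0) — and find the resistance seen between A (node 1) and B (node 0).
Reduce the network between node 1 (A) and node 0 (B) by series/parallel combination:
  Rp1 = R1 ‖ R2 (parallel, both between nodes 0 and 1) = 1/(1/500 + 1/100) = 83.33 Ω
R_th = 83.33 Ω
I_n = V_th/R_th = 2.5/83.33 = 0.03 A, and R_n = R_th = 83.33 Ω

Final answer: I_n = 0.03 A, R_n = 83.33 Ω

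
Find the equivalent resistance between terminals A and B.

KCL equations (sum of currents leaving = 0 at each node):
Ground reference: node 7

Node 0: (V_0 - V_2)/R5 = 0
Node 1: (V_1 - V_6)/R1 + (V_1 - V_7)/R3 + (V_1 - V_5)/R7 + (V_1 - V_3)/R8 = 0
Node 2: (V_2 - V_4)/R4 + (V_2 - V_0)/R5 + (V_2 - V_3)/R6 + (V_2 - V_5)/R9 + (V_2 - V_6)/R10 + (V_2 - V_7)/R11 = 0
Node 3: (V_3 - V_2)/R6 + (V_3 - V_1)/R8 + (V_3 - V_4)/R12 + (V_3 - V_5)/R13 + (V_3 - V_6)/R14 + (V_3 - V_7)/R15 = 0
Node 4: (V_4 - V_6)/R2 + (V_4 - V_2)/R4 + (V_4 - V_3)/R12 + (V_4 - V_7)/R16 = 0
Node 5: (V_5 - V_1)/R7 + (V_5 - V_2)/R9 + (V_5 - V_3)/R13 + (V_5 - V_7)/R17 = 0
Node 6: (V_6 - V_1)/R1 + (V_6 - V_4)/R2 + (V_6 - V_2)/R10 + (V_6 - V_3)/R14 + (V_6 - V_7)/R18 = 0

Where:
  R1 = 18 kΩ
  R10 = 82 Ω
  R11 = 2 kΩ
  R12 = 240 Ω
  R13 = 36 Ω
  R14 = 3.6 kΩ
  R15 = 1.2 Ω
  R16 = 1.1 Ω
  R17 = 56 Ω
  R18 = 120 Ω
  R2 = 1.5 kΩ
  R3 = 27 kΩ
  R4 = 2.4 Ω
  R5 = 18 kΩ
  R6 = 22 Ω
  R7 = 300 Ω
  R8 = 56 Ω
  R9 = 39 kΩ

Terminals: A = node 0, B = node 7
The network is not a plain series/parallel combination. Inject a 1 A test current into terminal A (node 0) and return it from terminal B (node 7); then R_eq = V_A / (1 A).
Nodal analysis, taking node 7 as the 0 V reference.
Current source I_test pushes 1 A into node 0 and draws it out of node 7.
KCL at each unknown node (sum of currents leaving = 0; resistances in Ω):
  Node 0: (V_0 - V_2)/18000 - 1 = 0
  Node 1: (V_1 - V_6)/18000 + (V_1 - 0)/27000 + (V_1 - V_5)/300 + (V_1 - V_3)/56 = 0
  Node 2: (V_2 - V_0)/18000 + (V_2 - V_4)/2.4 + (V_2 - V_3)/22 + (V_2 - V_5)/39000 + (V_2 - V_6)/82 + (V_2 - 0)/2000 = 0
  Node 3: (V_3 - V_1)/56 + (V_3 - V_2)/22 + (V_3 - V_4)/240 + (V_3 - V_5)/36 + (V_3 - V_6)/3600 + (V_3 - 0)/1.2 = 0
  Node 4: (V_4 - V_2)/2.4 + (V_4 - V_3)/240 + (V_4 - V_6)/1500 + (V_4 - 0)/1.1 = 0
  Node 5: (V_5 - V_1)/300 + (V_5 - V_2)/39000 + (V_5 - V_3)/36 + (V_5 - 0)/56 = 0
  Node 6: (V_6 - V_1)/18000 + (V_6 - V_2)/82 + (V_6 - V_3)/3600 + (V_6 - V_4)/1500 + (V_6 - 0)/120 = 0
Collecting terms (coefficients in siemens):
  0.00005556·V_0 - 0.00005556·V_2 = 1
  0.02128·V_1 - 0.01786·V_3 - 0.003333·V_5 - 0.00005556·V_6 = 0
  0.4749·V_2 - 0.00005556·V_0 - 0.04545·V_3 - 0.4167·V_4 - 0.00002564·V_5 - 0.0122·V_6 = 0
  0.9289·V_3 - 0.01786·V_1 - 0.04545·V_2 - 0.004167·V_4 - 0.02778·V_5 - 0.0002778·V_6 = 0
  1.331·V_4 - 0.4167·V_2 - 0.004167·V_3 - 0.0006667·V_6 = 0
  0.04899·V_5 - 0.003333·V_1 - 0.00002564·V_2 - 0.02778·V_3 = 0
  0.02153·V_6 - 0.00005556·V_1 - 0.0122·V_2 - 0.0002778·V_3 - 0.0006667·V_4 = 0
Solving these 7 simultaneous equations (Gaussian elimination) gives:
  V_0 = 18000 V, V_1 = 0.1519 V, V_2 = 2.987 V, V_3 = 0.1568 V
  V_4 = 0.9368 V, V_5 = 0.1008 V, V_6 = 1.724 V
R_eq = V_0 / 1 A = 18000 Ω = 18 kΩ

Final answer: 18 kΩ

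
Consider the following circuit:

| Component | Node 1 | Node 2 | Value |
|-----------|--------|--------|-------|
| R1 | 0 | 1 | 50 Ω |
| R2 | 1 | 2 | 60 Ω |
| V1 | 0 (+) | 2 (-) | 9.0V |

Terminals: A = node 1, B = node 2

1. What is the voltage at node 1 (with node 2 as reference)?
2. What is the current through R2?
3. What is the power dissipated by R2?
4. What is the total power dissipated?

Nodal analysis, taking node 2 as the 0 V reference.
Source V1 fixes V_0 = 9 V.
KCL at each unknown node (sum of currents leaving = 0; resistances in Ω):
  Node 1: (V_1 - 9)/50 + (V_1 - 0)/60 = 0
Collecting terms: 0.03667 × V_1 = 0.18  =>  V_1 = 4.909 V
Part 1:
  Read off the nodal solution: V_1 = 4.909 V
Part 2:
  I_R2 = (V_1 - V_2)/R2 = (4.909 - 0)/60 = 0.08182 A
  Magnitude: I_R2 = 0.08182 A
Part 3:
  I_R2 = (V_1 - V_2)/R2 = (4.909 - 0)/60 = 0.08182 A
  P_R2 = I_R2² × R2 = (0.08182)² × 60 = 0.4017 W
Part 4:
  Power in each resistor, P = (ΔV)²/R:
    P_R1 = (9 - 4.909)²/50 = 0.3347 W
    P_R2 = (4.909 - 0)²/60 = 0.4017 W
  P_total = P_R1 + P_R2 = 0.7364 W

Final answers:
1. V_1 = 4.909 V
2. I_R2 = 0.08182 A
3. P_R2 = 0.4017 W
4. P_total = 0.7364 W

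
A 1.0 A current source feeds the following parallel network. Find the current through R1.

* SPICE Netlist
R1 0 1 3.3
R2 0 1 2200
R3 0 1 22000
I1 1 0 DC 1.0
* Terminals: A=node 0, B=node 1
All resistors sit directly between nodes 0 and 1, so they are in parallel and share one voltage V; the full source current 1 A splits among them.
1/R_par = 1/3.3 + 1/2200 + 1/22000 = 0.3035 S  =>  R_par = 3.295 Ω
V = I × R_par = 1 × 3.295 = 3.295 V
I_R1 = V/R1 = 3.295/3.3 = 0.9984 A

Final answer: 0.9984 A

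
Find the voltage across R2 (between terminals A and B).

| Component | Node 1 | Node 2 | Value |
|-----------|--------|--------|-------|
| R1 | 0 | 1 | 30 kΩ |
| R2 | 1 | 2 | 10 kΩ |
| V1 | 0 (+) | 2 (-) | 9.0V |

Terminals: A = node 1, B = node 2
R1 and R2 are in series across V1 (node 0 → node 1 → node 2), and the output A–B is taken across R2, so this is a voltage divider.
Series current: I = V1/(R1 + R2) = 9/(30000 + 10000) = 9/40000 = 0.000225 A
V_R2 = I × R2 = V1 × R2/(R1 + R2) = 9 × 10000/40000 = 2.25 V

Final answer: 2.25 V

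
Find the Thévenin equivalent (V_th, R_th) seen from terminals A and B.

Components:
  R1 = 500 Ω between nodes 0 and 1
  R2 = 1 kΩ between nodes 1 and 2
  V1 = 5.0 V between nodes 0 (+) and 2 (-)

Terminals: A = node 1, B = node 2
Step 1 — V_th is the open-circuit voltage V_A - V_B (nothing connected across the terminals).
Nodal analysis, taking node 2 as the 0 V reference.
Source V1 fixes V_0 = 5 V.
KCL at each unknown node (sum of currents leaving = 0; resistances in Ω):
  Node 1: (V_1 - 5)/500 + (V_1 - 0)/1000 = 0
Collecting terms: 0.003 × V_1 = 0.01  =>  V_1 = 3.333 V
V_th = V_1 - V_2 = 3.333 - 0 = 3.333 V
Step 2 — R_th: zero the source — replace V1 by a short circuit (node 2 merges into node 0) — and find the resistance seen between A (node 1) and B (node 0).
Reduce the network between node 1 (A) and node 0 (B) by series/parallel combination:
  Rp1 = R1 ‖ R2 (parallel, both between nodes 0 and 1) = 1/(1/500 + 1/1000) = 333.3 Ω
R_th = 333.3 Ω

Final answer: V_th = 3.333 V, R_th = 333.3 Ω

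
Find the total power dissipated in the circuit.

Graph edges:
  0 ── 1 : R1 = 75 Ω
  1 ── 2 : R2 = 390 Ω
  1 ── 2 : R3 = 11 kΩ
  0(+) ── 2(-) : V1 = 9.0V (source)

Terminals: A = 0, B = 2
Nodal analysis, taking node 2 as the 0 V reference.
Source V1 fixes V_0 = 9 V.
KCL at each unknown node (sum of currents leaving = 0; resistances in Ω):
  Node 1: (V_1 - 9)/75 + (V_1 - 0)/390 + (V_1 - 0)/11000 = 0
Collecting terms: 0.01599 × V_1 = 0.12  =>  V_1 = 7.505 V
Power in each resistor, P = (ΔV)²/R:
  P_R1 = (9 - 7.505)²/75 = 0.02978 W
  P_R2 = (7.505 - 0)²/390 = 0.1444 W
  P_R3 = (7.505 - 0)²/11000 = 0.005121 W
P_total = P_R1 + P_R2 + P_R3 = 0.1793 W

Final answer: 0.1793 W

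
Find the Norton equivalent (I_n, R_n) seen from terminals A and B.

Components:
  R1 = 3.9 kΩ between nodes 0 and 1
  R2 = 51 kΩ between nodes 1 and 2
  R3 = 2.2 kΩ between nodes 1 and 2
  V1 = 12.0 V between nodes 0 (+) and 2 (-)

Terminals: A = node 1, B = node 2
Find the Thévenin equivalent first; then I_n = V_th/R_th and R_n = R_th.
Step 1 — V_th is the open-circuit voltage V_A - V_B (nothing connected across the terminals).
Nodal analysis, taking node 2 as the 0 V reference.
Source V1 fixes V_0 = 12 V.
KCL at each unknown node (sum of currents leaving = 0; resistances in Ω):
  Node 1: (V_1 - 12)/3900 + (V_1 - 0)/51000 + (V_1 - 0)/2200 = 0
Collecting terms: 0.0007306 × V_1 = 0.003077  =>  V_1 = 4.212 V
V_th = V_1 - V_2 = 4.212 - 0 = 4.212 V
Step 2 — R_th: zero the source — replace V1 by a short circuit (node 2 merges into node 0) — and find the resistance seen between A (node 1) and B (node 0).
Reduce the network between node 1 (A) and node 0 (B) by series/parallel combination:
  Rp1 = R1 ‖ R2 ‖ R3 (parallel, all between nodes 0 and 1) = 1/(1/3900 + 1/51000 + 1/2200) = 1369 Ω
R_th = 1.369 kΩ
I_n = V_th/R_th = 4.212/1369 = 0.003077 A, and R_n = R_th = 1.369 kΩ

Final answer: I_n = 0.003077 A, R_n = 1.369 kΩ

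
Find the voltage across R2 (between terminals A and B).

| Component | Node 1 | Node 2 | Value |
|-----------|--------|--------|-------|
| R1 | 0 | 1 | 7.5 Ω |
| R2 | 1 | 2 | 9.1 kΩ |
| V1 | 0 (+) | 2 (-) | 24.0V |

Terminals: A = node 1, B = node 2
R1 and R2 are in series across V1 (node 0 → node 1 → node 2), and the output A–B is taken across R2, so this is a voltage divider.
Series current: I = V1/(R1 + R2) = 24/(7.5 + 9100) = 24/9108 = 0.002635 A
V_R2 = I × R2 = V1 × R2/(R1 + R2) = 24 × 9100/9108 = 23.98 V

Final answer: 23.98 V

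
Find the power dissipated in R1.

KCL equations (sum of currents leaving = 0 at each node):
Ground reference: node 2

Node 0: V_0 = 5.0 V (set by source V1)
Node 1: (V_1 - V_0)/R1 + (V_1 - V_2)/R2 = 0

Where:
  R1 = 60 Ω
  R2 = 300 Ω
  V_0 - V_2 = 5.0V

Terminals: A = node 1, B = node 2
Nodal analysis, taking node 2 as the 0 V reference.
Source V1 fixes V_0 = 5 V.
KCL at each unknown node (sum of currents leaving = 0; resistances in Ω):
  Node 1: (V_1 - 5)/60 + (V_1 - 0)/300 = 0
Collecting terms: 0.02 × V_1 = 0.08333  =>  V_1 = 4.167 V
I_R1 = (V_0 - V_1)/R1 = (5 - 4.167)/60 = 0.01389 A
P_R1 = I_R1² × R1 = (0.01389)² × 60 = 0.01157 W

Final answer: 0.01157 W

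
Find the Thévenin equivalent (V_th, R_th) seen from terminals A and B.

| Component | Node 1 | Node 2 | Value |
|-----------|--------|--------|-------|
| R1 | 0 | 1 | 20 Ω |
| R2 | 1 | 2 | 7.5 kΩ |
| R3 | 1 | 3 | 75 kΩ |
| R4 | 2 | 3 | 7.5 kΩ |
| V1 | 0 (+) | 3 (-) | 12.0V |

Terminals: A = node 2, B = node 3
Step 1 — V_th is the open-circuit voltage V_A - V_B (nothing connected across the terminals).
Nodal analysis, taking node 3 as the 0 V reference.
Source V1 fixes V_0 = 12 V.
KCL at each unknown node (sum of currents leaving = 0; resistances in Ω):
  Node 1: (V_1 - 12)/20 + (V_1 - V_2)/7500 + (V_1 - 0)/75000 = 0
  Node 2: (V_2 - V_1)/7500 + (V_2 - 0)/7500 = 0
Collecting terms (coefficients in siemens):
  0.05015·V_1 - 0.0001333·V_2 = 0.6
  0.0002667·V_2 - 0.0001333·V_1 = 0
Determinant D = (0.05015)(0.0002667) - (-0.0001333)(-0.0001333) = 0.00001335
V_1 = [(0.6)(0.0002667) - (-0.0001333)(0)]/D = 11.98 V
V_2 = [(0.05015)(0) - (0.6)(-0.0001333)]/D = 5.99 V
V_th = V_2 - V_3 = 5.99 - 0 = 5.99 V
Step 2 — R_th: zero the source — replace V1 by a short circuit (node 3 merges into node 0) — and find the resistance seen between A (node 2) and B (node 0).
Reduce the network between node 2 (A) and node 0 (B) by series/parallel combination:
  Rp1 = R1 ‖ R3 (parallel, both between nodes 0 and 1) = 1/(1/20 + 1/75000) = 19.99 Ω
  Rs1 = R2 + Rp1 (series, joined only at node 1) = 7500 + 19.99 = 7520 Ω
  Rp2 = R4 ‖ Rs1 (parallel, both between nodes 0 and 2) = 1/(1/7500 + 1/7520) = 3755 Ω
R_th = 3.755 kΩ

Final answer: V_th = 5.99 V, R_th = 3.755 kΩ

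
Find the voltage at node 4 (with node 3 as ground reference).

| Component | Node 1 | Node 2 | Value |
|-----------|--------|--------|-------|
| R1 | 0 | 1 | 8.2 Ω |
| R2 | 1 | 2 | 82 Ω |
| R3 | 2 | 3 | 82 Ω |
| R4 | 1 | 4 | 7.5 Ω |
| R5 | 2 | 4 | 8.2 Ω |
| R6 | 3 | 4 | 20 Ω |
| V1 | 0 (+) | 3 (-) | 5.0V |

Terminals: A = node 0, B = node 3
Nodal analysis, taking node 3 as the 0 V reference.
Source V1 fixes V_0 = 5 V.
KCL at each unknown node (sum of currents leaving = 0; resistances in Ω):
  Node 1: (V_1 - 5)/8.2 + (V_1 - V_2)/82 + (V_1 - V_4)/7.5 = 0
  Node 2: (V_2 - V_1)/82 + (V_2 - 0)/82 + (V_2 - V_4)/8.2 = 0
  Node 4: (V_4 - V_1)/7.5 + (V_4 - V_2)/8.2 + (V_4 - 0)/20 = 0
Collecting terms (coefficients in siemens):
  0.2675·V_1 - 0.0122·V_2 - 0.1333·V_4 = 0.6098
  0.1463·V_2 - 0.0122·V_1 - 0.122·V_4 = 0
  0.3053·V_4 - 0.1333·V_1 - 0.122·V_2 = 0
Solving these 3 simultaneous equations (Gaussian elimination) gives:
  V_1 = 3.688 V, V_2 = 2.472 V, V_4 = 2.598 V
The requested potential is V_4 = 2.598 V.

Final answer: V_4 = 2.598 V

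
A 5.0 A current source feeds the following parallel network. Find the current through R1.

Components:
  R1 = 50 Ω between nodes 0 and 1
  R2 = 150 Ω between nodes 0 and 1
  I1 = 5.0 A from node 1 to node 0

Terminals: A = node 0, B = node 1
All resistors sit directly between nodes 0 and 1, so they are in parallel and share one voltage V; the full source current 5 A splits among them.
1/R_par = 1/50 + 1/150 = 0.02667 S  =>  R_par = 37.5 Ω
V = I × R_par = 5 × 37.5 = 187.5 V
I_R1 = V/R1 = 187.5/50 = 3.75 A

Final answer: 3.75 A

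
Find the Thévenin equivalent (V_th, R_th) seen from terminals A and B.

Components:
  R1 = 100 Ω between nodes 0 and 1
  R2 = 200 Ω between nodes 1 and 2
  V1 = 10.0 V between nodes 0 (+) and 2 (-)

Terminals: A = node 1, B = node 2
Step 1 — V_th is the open-circuit voltage V_A - V_B (nothing connected across the terminals).
Nodal analysis, taking node 2 as the 0 V reference.
Source V1 fixes V_0 = 10 V.
KCL at each unknown node (sum of currents leaving = 0; resistances in Ω):
  Node 1: (V_1 - 10)/100 + (V_1 - 0)/200 = 0
Collecting terms: 0.015 × V_1 = 0.1  =>  V_1 = 6.667 V
V_th = V_1 - V_2 = 6.667 - 0 = 6.667 V
Step 2 — R_th: zero the source — replace V1 by a short circuit (node 2 merges into node 0) — and find the resistance seen between A (node 1) and B (node 0).
Reduce the network between node 1 (A) and node 0 (B) by series/parallel combination:
  Rp1 = R1 ‖ R2 (parallel, both between nodes 0 and 1) = 1/(1/100 + 1/200) = 66.67 Ω
R_th = 66.67 Ω

Final answer: V_th = 6.667 V, R_th = 66.67 Ω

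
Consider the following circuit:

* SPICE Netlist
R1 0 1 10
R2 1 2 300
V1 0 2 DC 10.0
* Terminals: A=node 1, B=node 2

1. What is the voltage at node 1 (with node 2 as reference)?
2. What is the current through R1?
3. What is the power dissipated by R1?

Nodal analysis, taking node 2 as the 0 V reference.
Source V1 fixes V_0 = 10 V.
KCL at each unknown node (sum of currents leaving = 0; resistances in Ω):
  Node 1: (V_1 - 10)/10 + (V_1 - 0)/300 = 0
Collecting terms: 0.1033 × V_1 = 1  =>  V_1 = 9.677 V
Part 1:
  Read off the nodal solution: V_1 = 9.677 V
Part 2:
  I_R1 = (V_0 - V_1)/R1 = (10 - 9.677)/10 = 0.03226 A
  Magnitude: I_R1 = 0.03226 A
Part 3:
  I_R1 = (V_0 - V_1)/R1 = (10 - 9.677)/10 = 0.03226 A
  P_R1 = I_R1² × R1 = (0.03226)² × 10 = 0.01041 W

Final answers:
1. V_1 = 9.677 V
2. I_R1 = 0.03226 A
3. P_R1 = 0.01041 W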